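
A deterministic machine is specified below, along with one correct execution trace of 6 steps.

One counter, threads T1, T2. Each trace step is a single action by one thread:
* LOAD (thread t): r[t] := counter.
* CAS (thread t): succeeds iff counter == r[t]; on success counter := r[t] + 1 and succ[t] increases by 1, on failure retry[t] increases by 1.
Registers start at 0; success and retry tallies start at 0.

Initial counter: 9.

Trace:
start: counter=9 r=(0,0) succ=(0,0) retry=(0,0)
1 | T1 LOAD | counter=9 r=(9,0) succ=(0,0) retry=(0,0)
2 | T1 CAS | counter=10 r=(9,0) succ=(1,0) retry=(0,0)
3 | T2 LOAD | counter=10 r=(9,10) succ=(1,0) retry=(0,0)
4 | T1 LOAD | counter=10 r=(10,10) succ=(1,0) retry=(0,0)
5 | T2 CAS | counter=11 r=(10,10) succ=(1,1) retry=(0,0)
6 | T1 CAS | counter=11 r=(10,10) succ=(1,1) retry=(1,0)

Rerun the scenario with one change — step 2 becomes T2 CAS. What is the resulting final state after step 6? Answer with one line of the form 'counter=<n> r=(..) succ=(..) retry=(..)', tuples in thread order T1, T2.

(re-executing from step 2 with the substitution; state before step 2: counter=9 r=(9,0) succ=(0,0) retry=(0,0))
2 | T2 CAS | counter=9 r=(9,0) succ=(0,0) retry=(0,1)
3 | T2 LOAD | counter=9 r=(9,9) succ=(0,0) retry=(0,1)
4 | T1 LOAD | counter=9 r=(9,9) succ=(0,0) retry=(0,1)
5 | T2 CAS | counter=10 r=(9,9) succ=(0,1) retry=(0,1)
6 | T1 CAS | counter=10 r=(9,9) succ=(0,1) retry=(1,1)

counter=10 r=(9,9) succ=(0,1) retry=(1,1)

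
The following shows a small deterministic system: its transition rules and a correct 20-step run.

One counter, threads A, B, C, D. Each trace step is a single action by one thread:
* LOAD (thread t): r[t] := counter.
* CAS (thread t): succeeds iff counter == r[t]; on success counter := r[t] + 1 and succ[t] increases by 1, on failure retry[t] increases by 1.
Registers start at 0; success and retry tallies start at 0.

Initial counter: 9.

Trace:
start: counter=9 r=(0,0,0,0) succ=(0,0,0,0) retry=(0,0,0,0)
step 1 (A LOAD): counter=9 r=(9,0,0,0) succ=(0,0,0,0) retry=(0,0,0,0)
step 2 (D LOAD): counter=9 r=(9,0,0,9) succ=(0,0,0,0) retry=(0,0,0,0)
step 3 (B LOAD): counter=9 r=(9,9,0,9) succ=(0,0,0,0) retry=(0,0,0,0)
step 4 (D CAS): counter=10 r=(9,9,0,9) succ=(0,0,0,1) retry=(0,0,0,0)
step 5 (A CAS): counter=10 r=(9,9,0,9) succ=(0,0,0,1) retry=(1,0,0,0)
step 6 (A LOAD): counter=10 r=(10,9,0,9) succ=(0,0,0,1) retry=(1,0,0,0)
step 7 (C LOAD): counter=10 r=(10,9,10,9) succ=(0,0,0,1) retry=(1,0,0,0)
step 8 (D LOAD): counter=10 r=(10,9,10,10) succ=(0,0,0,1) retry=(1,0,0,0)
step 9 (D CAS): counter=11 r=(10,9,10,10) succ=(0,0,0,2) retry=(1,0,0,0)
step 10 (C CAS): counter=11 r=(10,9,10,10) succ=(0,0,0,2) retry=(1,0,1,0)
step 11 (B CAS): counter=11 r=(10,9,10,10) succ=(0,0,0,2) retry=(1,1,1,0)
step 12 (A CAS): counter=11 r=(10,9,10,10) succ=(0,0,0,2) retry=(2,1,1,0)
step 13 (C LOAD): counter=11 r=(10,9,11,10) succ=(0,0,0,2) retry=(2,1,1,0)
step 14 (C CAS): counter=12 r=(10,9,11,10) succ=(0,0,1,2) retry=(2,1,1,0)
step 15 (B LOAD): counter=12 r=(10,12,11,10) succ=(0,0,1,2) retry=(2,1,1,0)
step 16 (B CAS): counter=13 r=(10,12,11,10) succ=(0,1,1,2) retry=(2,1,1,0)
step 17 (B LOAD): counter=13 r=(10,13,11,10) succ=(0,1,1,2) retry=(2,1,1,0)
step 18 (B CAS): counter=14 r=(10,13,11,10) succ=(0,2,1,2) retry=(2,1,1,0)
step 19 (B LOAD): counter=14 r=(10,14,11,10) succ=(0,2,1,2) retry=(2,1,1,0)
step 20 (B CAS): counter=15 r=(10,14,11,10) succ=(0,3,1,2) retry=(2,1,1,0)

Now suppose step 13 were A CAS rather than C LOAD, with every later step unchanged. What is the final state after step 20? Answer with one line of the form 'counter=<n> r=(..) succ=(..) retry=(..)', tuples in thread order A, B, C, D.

(re-executing from step 13 with the substitution; state before step 13: counter=11 r=(10,9,10,10) succ=(0,0,0,2) retry=(2,1,1,0))
step 13 (A CAS): counter=11 r=(10,9,10,10) succ=(0,0,0,2) retry=(3,1,1,0)
step 14 (C CAS): counter=11 r=(10,9,10,10) succ=(0,0,0,2) retry=(3,1,2,0)
step 15 (B LOAD): counter=11 r=(10,11,10,10) succ=(0,0,0,2) retry=(3,1,2,0)
step 16 (B CAS): counter=12 r=(10,11,10,10) succ=(0,1,0,2) retry=(3,1,2,0)
step 17 (B LOAD): counter=12 r=(10,12,10,10) succ=(0,1,0,2) retry=(3,1,2,0)
step 18 (B CAS): counter=13 r=(10,12,10,10) succ=(0,2,0,2) retry=(3,1,2,0)
step 19 (B LOAD): counter=13 r=(10,13,10,10) succ=(0,2,0,2) retry=(3,1,2,0)
step 20 (B CAS): counter=14 r=(10,13,10,10) succ=(0,3,0,2) retry=(3,1,2,0)

counter=14 r=(10,13,10,10) succ=(0,3,0,2) retry=(3,1,2,0)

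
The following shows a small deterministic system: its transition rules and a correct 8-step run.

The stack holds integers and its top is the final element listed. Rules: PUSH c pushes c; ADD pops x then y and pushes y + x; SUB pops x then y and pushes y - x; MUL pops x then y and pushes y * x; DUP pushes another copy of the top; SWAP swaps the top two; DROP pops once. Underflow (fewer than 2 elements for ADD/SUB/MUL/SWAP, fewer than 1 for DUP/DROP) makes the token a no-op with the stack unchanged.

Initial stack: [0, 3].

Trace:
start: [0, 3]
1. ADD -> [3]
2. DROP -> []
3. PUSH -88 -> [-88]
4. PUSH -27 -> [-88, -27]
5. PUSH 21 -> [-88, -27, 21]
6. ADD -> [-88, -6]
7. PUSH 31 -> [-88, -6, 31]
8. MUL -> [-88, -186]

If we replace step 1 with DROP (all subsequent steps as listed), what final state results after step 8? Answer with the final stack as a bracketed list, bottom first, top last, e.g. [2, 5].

[-88, -186]

(re-executing from step 1 with the substitution; state before step 1: [0, 3])
1. DROP -> [0]
2. DROP -> []
3. PUSH -88 -> [-88]
4. PUSH -27 -> [-88, -27]
5. PUSH 21 -> [-88, -27, 21]
6. ADD -> [-88, -6]
7. PUSH 31 -> [-88, -6, 31]
8. MUL -> [-88, -186]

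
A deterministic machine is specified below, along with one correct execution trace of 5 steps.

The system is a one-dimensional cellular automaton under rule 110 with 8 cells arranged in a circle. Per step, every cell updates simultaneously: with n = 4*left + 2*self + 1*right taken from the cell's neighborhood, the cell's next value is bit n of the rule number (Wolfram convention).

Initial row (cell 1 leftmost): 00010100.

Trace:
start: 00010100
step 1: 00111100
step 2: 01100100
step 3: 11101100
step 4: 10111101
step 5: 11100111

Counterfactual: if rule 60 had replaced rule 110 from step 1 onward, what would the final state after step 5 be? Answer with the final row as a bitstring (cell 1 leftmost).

11111111

(re-executing steps 1..5 under rule 60; state before step 1: 00010100)
step 1: 00011110
step 2: 00010001
step 3: 10011001
step 4: 01010101
step 5: 11111111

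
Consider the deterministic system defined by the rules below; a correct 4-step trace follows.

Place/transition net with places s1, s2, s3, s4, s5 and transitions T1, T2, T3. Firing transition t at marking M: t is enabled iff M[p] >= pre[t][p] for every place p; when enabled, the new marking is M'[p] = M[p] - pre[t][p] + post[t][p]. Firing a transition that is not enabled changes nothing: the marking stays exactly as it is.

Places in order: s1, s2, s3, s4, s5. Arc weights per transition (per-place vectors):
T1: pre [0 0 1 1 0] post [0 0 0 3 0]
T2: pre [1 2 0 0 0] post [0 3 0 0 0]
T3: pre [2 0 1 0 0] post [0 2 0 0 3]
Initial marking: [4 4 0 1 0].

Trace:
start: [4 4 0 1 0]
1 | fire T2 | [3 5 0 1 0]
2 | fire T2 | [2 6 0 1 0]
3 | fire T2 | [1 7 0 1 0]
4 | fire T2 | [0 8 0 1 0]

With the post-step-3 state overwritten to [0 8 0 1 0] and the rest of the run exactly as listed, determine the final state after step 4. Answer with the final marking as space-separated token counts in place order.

0 8 0 1 0

state after step 3 := [0 8 0 1 0]
4 | fire T2 | [0 8 0 1 0]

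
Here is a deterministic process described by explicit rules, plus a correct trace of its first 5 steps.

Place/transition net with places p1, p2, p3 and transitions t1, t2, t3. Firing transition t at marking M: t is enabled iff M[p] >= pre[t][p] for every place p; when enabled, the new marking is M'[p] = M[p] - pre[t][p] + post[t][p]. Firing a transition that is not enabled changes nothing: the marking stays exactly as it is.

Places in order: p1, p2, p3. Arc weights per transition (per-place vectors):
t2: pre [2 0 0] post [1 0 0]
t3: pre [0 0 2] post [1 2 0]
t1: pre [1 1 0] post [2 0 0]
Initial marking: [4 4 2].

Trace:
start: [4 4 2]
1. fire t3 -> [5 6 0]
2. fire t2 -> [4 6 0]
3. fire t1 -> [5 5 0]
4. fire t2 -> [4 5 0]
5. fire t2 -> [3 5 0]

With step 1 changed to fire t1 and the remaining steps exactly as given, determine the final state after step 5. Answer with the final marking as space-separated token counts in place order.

(re-executing from step 1 with the substitution; state before step 1: [4 4 2])
1. fire t1 -> [5 3 2]
2. fire t2 -> [4 3 2]
3. fire t1 -> [5 2 2]
4. fire t2 -> [4 2 2]
5. fire t2 -> [3 2 2]

3 2 2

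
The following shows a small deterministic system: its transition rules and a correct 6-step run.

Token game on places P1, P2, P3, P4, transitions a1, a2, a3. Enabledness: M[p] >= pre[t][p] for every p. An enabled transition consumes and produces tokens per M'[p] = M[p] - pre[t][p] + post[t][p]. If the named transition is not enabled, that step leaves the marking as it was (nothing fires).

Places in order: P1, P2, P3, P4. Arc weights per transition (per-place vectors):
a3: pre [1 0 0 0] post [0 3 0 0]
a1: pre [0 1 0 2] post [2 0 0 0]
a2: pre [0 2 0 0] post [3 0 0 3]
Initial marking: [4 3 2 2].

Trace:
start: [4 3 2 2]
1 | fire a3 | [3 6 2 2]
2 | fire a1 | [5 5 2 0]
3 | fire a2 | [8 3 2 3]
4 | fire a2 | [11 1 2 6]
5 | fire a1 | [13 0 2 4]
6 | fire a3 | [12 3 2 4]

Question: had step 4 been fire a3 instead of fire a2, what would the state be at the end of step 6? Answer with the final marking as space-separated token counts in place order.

8 8 2 1

(re-executing from step 4 with the substitution; state before step 4: [8 3 2 3])
4 | fire a3 | [7 6 2 3]
5 | fire a1 | [9 5 2 1]
6 | fire a3 | [8 8 2 1]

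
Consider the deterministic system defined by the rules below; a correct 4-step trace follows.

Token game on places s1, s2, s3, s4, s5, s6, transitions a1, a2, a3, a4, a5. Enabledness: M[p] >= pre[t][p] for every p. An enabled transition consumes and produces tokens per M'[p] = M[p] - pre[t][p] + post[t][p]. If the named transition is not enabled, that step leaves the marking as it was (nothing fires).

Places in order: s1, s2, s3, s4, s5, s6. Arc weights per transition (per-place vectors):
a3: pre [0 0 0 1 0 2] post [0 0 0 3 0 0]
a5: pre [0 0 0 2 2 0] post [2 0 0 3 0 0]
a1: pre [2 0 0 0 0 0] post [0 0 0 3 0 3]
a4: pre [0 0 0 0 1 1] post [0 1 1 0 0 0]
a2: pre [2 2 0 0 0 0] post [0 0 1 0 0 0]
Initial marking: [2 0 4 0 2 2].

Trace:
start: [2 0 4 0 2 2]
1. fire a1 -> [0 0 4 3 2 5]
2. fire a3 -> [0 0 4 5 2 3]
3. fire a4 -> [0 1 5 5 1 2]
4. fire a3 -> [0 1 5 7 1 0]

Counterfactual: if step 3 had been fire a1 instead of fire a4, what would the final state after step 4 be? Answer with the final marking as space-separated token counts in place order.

0 0 4 7 2 1

(re-executing from step 3 with the substitution; state before step 3: [0 0 4 5 2 3])
3. fire a1 -> [0 0 4 5 2 3]
4. fire a3 -> [0 0 4 7 2 1]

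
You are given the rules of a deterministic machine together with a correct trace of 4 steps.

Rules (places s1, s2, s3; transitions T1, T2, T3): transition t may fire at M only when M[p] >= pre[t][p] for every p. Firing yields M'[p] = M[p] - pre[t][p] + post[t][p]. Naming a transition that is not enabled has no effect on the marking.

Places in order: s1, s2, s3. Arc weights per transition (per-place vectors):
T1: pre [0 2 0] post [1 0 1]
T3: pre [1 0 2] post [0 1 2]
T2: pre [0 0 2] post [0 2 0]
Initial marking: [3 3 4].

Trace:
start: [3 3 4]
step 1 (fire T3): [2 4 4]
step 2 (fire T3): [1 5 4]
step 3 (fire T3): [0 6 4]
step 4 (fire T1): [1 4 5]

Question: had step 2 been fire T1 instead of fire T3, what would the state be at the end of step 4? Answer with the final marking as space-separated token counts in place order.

3 1 6

(re-executing from step 2 with the substitution; state before step 2: [2 4 4])
step 2 (fire T1): [3 2 5]
step 3 (fire T3): [2 3 5]
step 4 (fire T1): [3 1 6]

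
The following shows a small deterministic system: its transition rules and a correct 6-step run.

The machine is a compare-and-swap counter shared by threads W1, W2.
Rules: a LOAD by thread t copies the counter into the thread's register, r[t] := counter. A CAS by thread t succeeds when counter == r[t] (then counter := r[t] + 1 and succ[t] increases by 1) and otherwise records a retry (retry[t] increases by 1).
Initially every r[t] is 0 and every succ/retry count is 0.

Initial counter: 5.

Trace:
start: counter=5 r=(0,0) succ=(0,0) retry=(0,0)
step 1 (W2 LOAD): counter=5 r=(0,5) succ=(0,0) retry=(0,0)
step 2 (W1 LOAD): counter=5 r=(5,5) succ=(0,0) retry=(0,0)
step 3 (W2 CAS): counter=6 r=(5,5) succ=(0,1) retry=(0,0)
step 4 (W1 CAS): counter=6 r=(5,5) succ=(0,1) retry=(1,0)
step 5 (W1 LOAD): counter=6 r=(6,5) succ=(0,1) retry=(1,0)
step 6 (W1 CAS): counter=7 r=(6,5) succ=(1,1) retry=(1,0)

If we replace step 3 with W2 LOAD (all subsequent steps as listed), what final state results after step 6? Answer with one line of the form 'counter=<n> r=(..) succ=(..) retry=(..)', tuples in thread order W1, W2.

(re-executing from step 3 with the substitution; state before step 3: counter=5 r=(5,5) succ=(0,0) retry=(0,0))
step 3 (W2 LOAD): counter=5 r=(5,5) succ=(0,0) retry=(0,0)
step 4 (W1 CAS): counter=6 r=(5,5) succ=(1,0) retry=(0,0)
step 5 (W1 LOAD): counter=6 r=(6,5) succ=(1,0) retry=(0,0)
step 6 (W1 CAS): counter=7 r=(6,5) succ=(2,0) retry=(0,0)

counter=7 r=(6,5) succ=(2,0) retry=(0,0)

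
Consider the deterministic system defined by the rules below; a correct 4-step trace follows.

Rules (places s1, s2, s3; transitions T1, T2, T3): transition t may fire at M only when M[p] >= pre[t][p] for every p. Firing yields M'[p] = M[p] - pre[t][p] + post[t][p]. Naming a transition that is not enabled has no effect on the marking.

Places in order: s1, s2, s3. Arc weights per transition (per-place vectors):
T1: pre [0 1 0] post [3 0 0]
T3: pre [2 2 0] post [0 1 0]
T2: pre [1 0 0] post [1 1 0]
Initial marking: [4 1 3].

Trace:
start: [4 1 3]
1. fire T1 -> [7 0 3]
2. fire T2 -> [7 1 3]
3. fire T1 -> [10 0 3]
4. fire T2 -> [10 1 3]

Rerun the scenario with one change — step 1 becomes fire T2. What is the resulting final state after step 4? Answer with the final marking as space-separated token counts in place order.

7 3 3

(re-executing from step 1 with the substitution; state before step 1: [4 1 3])
1. fire T2 -> [4 2 3]
2. fire T2 -> [4 3 3]
3. fire T1 -> [7 2 3]
4. fire T2 -> [7 3 3]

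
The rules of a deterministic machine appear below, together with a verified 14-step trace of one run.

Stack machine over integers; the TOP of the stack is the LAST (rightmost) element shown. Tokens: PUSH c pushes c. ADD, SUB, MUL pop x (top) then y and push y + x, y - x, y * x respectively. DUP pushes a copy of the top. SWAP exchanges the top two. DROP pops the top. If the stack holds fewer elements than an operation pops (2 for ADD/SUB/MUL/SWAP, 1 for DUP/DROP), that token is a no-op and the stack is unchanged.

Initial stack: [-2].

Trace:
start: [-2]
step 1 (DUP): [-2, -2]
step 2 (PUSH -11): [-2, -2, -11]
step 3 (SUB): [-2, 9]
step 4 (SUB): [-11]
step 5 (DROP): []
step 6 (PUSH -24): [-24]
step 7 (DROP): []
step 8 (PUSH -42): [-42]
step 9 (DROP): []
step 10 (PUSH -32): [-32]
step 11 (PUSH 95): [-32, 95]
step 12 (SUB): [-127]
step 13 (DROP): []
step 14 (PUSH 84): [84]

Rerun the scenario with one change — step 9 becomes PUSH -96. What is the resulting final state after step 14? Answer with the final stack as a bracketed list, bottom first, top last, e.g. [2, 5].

[-42, -96, 84]

(re-executing from step 9 with the substitution; state before step 9: [-42])
step 9 (PUSH -96): [-42, -96]
step 10 (PUSH -32): [-42, -96, -32]
step 11 (PUSH 95): [-42, -96, -32, 95]
step 12 (SUB): [-42, -96, -127]
step 13 (DROP): [-42, -96]
step 14 (PUSH 84): [-42, -96, 84]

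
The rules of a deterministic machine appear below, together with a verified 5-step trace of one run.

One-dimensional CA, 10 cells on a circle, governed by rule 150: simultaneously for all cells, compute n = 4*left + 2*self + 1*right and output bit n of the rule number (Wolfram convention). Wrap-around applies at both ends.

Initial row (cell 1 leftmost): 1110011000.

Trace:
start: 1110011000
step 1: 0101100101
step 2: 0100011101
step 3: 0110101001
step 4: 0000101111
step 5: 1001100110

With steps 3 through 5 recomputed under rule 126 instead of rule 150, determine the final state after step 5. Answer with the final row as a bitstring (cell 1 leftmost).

0110000110

(re-executing steps 3..5 under rule 126; state before step 3: 0100011101)
step 3: 1110110111
step 4: 0011111100
step 5: 0110000110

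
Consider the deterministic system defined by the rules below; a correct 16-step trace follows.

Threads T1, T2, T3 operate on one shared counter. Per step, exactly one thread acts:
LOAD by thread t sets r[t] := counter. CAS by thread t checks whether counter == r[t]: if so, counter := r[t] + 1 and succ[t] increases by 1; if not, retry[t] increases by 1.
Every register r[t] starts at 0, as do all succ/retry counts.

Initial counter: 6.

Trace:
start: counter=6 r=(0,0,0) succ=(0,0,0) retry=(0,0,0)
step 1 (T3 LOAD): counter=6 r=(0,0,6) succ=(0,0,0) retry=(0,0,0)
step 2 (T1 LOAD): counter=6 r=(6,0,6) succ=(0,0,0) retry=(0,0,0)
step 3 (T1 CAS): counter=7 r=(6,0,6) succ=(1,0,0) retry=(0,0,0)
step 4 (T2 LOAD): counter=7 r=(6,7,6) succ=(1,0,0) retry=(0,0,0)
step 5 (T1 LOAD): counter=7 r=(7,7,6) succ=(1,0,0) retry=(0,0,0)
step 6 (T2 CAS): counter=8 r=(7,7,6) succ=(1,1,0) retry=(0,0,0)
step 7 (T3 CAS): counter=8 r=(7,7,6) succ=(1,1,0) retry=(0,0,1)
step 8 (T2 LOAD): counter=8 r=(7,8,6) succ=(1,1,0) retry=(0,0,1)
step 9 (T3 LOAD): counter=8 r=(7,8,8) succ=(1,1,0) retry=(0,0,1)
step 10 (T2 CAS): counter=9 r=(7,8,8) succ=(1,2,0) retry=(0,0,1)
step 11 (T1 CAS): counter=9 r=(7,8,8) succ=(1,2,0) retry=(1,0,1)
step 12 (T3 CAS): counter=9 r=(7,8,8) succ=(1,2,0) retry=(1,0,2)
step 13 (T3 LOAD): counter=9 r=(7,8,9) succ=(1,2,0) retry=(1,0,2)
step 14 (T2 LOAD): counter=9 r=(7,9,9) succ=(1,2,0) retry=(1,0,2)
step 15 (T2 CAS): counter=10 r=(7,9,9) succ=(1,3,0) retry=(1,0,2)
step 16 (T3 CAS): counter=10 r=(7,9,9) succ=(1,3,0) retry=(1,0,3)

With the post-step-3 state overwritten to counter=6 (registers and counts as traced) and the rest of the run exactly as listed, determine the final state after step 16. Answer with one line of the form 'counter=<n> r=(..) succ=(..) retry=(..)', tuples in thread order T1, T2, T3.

state after step 3 := counter=6 r=(6,0,6) succ=(1,0,0) retry=(0,0,0)
step 4 (T2 LOAD): counter=6 r=(6,6,6) succ=(1,0,0) retry=(0,0,0)
step 5 (T1 LOAD): counter=6 r=(6,6,6) succ=(1,0,0) retry=(0,0,0)
step 6 (T2 CAS): counter=7 r=(6,6,6) succ=(1,1,0) retry=(0,0,0)
step 7 (T3 CAS): counter=7 r=(6,6,6) succ=(1,1,0) retry=(0,0,1)
step 8 (T2 LOAD): counter=7 r=(6,7,6) succ=(1,1,0) retry=(0,0,1)
step 9 (T3 LOAD): counter=7 r=(6,7,7) succ=(1,1,0) retry=(0,0,1)
step 10 (T2 CAS): counter=8 r=(6,7,7) succ=(1,2,0) retry=(0,0,1)
step 11 (T1 CAS): counter=8 r=(6,7,7) succ=(1,2,0) retry=(1,0,1)
step 12 (T3 CAS): counter=8 r=(6,7,7) succ=(1,2,0) retry=(1,0,2)
step 13 (T3 LOAD): counter=8 r=(6,7,8) succ=(1,2,0) retry=(1,0,2)
step 14 (T2 LOAD): counter=8 r=(6,8,8) succ=(1,2,0) retry=(1,0,2)
step 15 (T2 CAS): counter=9 r=(6,8,8) succ=(1,3,0) retry=(1,0,2)
step 16 (T3 CAS): counter=9 r=(6,8,8) succ=(1,3,0) retry=(1,0,3)

counter=9 r=(6,8,8) succ=(1,3,0) retry=(1,0,3)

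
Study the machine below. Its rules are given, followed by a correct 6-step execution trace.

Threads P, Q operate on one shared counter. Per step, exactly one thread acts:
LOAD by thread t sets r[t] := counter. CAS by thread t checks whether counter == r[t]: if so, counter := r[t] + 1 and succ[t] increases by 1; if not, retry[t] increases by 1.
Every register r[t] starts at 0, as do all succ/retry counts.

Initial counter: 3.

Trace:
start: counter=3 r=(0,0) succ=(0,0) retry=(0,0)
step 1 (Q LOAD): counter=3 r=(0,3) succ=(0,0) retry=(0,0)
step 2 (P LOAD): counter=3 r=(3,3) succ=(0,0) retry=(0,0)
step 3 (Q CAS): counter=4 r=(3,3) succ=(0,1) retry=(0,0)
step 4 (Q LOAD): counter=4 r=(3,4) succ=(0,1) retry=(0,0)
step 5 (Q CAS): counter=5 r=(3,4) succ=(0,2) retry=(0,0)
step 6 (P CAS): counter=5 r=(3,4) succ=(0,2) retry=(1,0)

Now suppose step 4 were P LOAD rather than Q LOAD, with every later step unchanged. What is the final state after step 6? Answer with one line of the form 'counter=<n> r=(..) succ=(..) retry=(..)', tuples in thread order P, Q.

(re-executing from step 4 with the substitution; state before step 4: counter=4 r=(3,3) succ=(0,1) retry=(0,0))
step 4 (P LOAD): counter=4 r=(4,3) succ=(0,1) retry=(0,0)
step 5 (Q CAS): counter=4 r=(4,3) succ=(0,1) retry=(0,1)
step 6 (P CAS): counter=5 r=(4,3) succ=(1,1) retry=(0,1)

counter=5 r=(4,3) succ=(1,1) retry=(0,1)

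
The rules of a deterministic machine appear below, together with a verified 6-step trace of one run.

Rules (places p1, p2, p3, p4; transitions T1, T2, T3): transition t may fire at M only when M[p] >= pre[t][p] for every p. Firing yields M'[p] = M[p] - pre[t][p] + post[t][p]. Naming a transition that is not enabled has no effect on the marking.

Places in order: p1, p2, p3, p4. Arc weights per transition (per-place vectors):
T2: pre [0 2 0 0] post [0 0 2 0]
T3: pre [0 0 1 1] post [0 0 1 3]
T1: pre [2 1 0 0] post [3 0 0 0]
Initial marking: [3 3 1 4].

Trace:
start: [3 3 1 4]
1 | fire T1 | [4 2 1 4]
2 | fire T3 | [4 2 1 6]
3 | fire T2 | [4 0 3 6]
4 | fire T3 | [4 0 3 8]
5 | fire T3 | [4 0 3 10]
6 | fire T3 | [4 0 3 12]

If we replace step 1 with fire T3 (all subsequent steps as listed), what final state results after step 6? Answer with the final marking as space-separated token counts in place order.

3 1 3 14

(re-executing from step 1 with the substitution; state before step 1: [3 3 1 4])
1 | fire T3 | [3 3 1 6]
2 | fire T3 | [3 3 1 8]
3 | fire T2 | [3 1 3 8]
4 | fire T3 | [3 1 3 10]
5 | fire T3 | [3 1 3 12]
6 | fire T3 | [3 1 3 14]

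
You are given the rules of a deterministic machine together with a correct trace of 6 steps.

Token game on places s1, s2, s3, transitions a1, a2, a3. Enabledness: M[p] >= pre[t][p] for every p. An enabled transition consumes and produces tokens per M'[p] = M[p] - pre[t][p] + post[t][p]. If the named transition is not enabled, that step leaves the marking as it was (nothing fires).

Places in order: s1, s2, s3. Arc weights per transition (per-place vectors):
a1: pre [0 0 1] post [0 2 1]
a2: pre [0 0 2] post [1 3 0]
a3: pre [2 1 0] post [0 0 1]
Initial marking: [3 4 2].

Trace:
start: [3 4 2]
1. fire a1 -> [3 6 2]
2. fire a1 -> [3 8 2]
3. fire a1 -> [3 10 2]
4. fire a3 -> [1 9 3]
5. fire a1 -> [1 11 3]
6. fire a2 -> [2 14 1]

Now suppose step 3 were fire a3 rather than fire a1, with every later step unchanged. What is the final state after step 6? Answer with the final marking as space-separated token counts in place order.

(re-executing from step 3 with the substitution; state before step 3: [3 8 2])
3. fire a3 -> [1 7 3]
4. fire a3 -> [1 7 3]
5. fire a1 -> [1 9 3]
6. fire a2 -> [2 12 1]

2 12 1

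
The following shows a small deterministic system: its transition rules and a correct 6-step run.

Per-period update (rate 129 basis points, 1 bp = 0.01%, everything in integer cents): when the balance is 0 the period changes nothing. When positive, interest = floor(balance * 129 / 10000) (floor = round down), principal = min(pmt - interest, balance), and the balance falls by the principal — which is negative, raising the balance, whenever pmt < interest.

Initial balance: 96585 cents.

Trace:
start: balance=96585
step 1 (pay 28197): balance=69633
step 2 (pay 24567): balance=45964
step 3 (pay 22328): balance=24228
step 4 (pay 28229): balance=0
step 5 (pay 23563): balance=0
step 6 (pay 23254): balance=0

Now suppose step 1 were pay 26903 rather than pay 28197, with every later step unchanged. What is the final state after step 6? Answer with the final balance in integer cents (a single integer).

(re-executing from step 1 with the substitution; state before step 1: balance=96585)
step 1 (pay 26903): balance=70927
step 2 (pay 24567): balance=47274
step 3 (pay 22328): balance=25555
step 4 (pay 28229): balance=0
step 5 (pay 23563): balance=0
step 6 (pay 23254): balance=0

0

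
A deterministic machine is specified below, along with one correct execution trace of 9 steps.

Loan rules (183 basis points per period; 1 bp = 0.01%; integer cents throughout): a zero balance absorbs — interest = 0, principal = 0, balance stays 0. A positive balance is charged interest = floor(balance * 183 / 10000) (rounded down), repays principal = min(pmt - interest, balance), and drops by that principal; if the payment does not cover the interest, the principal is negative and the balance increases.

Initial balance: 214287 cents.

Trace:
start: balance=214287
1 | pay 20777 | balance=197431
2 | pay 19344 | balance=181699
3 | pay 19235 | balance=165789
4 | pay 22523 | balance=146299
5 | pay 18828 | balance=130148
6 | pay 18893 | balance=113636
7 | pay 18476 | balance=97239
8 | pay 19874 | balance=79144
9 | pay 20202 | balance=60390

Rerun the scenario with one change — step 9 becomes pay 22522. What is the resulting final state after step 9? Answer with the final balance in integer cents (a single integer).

58070

(re-executing from step 9 with the substitution; state before step 9: balance=79144)
9 | pay 22522 | balance=58070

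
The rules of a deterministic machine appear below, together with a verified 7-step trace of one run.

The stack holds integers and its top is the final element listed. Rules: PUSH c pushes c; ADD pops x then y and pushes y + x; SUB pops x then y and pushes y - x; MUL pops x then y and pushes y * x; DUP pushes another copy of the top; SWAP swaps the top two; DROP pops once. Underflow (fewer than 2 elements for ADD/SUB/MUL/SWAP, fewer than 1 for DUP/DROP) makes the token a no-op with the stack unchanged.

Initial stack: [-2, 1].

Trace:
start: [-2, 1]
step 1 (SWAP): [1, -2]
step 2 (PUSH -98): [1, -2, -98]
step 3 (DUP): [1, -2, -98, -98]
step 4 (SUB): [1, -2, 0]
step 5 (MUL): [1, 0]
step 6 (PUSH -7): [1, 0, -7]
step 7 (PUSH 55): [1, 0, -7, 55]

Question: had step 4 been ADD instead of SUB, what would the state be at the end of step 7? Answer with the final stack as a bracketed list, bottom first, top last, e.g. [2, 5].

[1, 392, -7, 55]

(re-executing from step 4 with the substitution; state before step 4: [1, -2, -98, -98])
step 4 (ADD): [1, -2, -196]
step 5 (MUL): [1, 392]
step 6 (PUSH -7): [1, 392, -7]
step 7 (PUSH 55): [1, 392, -7, 55]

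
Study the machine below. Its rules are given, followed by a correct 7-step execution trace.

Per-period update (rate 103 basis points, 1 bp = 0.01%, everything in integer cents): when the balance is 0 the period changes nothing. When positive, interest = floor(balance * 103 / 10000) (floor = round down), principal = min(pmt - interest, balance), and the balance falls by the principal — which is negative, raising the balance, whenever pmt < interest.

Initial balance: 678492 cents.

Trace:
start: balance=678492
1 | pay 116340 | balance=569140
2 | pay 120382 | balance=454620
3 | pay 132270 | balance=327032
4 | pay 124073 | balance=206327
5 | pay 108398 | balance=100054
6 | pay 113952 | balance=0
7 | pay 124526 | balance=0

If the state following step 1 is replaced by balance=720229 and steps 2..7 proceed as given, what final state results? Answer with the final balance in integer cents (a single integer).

23141

state after step 1 := balance=720229
2 | pay 120382 | balance=607265
3 | pay 132270 | balance=481249
4 | pay 124073 | balance=362132
5 | pay 108398 | balance=257463
6 | pay 113952 | balance=146162
7 | pay 124526 | balance=23141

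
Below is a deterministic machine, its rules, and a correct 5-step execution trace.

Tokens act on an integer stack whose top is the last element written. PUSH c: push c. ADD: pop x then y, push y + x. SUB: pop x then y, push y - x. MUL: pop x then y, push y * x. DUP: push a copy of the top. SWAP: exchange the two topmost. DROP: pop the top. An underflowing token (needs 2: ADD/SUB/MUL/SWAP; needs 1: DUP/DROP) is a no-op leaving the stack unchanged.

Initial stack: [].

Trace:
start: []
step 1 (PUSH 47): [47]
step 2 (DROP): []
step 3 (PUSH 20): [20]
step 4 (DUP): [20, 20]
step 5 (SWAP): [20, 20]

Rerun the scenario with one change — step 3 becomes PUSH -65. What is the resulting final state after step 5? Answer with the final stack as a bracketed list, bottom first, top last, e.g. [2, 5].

(re-executing from step 3 with the substitution; state before step 3: [])
step 3 (PUSH -65): [-65]
step 4 (DUP): [-65, -65]
step 5 (SWAP): [-65, -65]

[-65, -65]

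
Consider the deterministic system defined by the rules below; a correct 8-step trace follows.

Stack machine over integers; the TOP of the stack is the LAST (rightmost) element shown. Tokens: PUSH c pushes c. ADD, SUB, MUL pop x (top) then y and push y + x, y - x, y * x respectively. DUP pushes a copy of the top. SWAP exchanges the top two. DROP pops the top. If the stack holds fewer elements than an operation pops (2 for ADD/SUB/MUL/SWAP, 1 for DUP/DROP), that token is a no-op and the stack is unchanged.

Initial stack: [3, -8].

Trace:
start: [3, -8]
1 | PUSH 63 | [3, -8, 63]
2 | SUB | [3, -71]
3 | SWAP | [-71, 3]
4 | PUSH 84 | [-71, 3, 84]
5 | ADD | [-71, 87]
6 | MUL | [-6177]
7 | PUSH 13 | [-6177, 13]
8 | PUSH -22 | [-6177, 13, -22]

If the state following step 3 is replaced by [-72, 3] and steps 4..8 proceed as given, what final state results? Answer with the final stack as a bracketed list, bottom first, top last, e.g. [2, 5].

[-6264, 13, -22]

state after step 3 := [-72, 3]
4 | PUSH 84 | [-72, 3, 84]
5 | ADD | [-72, 87]
6 | MUL | [-6264]
7 | PUSH 13 | [-6264, 13]
8 | PUSH -22 | [-6264, 13, -22]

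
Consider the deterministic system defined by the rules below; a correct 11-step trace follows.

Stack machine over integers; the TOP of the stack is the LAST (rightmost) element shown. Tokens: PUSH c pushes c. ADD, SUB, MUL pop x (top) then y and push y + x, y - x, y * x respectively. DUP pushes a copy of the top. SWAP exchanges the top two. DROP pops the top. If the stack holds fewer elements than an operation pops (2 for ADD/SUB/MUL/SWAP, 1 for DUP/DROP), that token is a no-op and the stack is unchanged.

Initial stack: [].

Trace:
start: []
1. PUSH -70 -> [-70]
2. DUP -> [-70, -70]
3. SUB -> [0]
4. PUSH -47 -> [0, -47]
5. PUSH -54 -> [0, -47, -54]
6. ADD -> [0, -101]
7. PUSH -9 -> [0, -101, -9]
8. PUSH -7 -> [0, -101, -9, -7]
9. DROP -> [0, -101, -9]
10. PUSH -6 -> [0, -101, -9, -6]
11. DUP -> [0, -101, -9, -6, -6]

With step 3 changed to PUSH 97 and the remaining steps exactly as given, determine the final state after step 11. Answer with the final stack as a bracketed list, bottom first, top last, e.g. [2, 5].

(re-executing from step 3 with the substitution; state before step 3: [-70, -70])
3. PUSH 97 -> [-70, -70, 97]
4. PUSH -47 -> [-70, -70, 97, -47]
5. PUSH -54 -> [-70, -70, 97, -47, -54]
6. ADD -> [-70, -70, 97, -101]
7. PUSH -9 -> [-70, -70, 97, -101, -9]
8. PUSH -7 -> [-70, -70, 97, -101, -9, -7]
9. DROP -> [-70, -70, 97, -101, -9]
10. PUSH -6 -> [-70, -70, 97, -101, -9, -6]
11. DUP -> [-70, -70, 97, -101, -9, -6, -6]

[-70, -70, 97, -101, -9, -6, -6]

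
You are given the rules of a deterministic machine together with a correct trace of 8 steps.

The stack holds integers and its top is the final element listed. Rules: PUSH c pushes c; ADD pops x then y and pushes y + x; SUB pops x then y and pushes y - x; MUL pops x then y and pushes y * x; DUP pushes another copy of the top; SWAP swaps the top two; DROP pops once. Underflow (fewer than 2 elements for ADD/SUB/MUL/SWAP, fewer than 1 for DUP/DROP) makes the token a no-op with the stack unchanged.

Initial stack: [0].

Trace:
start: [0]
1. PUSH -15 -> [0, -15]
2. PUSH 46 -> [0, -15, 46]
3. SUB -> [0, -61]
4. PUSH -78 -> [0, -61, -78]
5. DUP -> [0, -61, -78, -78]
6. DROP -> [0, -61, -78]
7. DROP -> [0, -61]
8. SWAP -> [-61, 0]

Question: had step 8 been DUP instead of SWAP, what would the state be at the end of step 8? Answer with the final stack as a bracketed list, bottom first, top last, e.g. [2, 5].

[0, -61, -61]

(re-executing from step 8 with the substitution; state before step 8: [0, -61])
8. DUP -> [0, -61, -61]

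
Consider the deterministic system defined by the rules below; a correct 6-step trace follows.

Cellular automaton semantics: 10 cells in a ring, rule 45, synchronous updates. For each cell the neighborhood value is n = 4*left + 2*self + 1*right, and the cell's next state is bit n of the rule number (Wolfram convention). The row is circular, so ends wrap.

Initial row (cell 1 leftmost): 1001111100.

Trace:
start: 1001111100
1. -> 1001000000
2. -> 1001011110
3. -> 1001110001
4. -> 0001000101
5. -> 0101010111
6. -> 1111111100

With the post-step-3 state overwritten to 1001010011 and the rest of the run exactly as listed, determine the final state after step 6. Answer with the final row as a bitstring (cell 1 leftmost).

state after step 3 := 1001010011
4. -> 0001110010
5. -> 1101000010
6. -> 1011011011

1011011011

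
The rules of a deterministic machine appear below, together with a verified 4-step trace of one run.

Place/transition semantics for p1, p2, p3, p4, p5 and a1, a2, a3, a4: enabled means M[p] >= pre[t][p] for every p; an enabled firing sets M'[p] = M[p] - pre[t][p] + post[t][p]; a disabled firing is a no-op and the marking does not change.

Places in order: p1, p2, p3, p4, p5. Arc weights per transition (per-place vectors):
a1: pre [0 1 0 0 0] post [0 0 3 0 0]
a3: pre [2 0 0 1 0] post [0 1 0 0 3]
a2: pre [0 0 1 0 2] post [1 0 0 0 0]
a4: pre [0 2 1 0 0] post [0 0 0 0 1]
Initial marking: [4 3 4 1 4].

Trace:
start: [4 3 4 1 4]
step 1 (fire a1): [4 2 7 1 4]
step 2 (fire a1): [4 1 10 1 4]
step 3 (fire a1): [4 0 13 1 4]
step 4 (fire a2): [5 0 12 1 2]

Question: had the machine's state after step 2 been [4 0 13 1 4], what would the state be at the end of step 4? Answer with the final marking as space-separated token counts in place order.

5 0 12 1 2

state after step 2 := [4 0 13 1 4]
step 3 (fire a1): [4 0 13 1 4]
step 4 (fire a2): [5 0 12 1 2]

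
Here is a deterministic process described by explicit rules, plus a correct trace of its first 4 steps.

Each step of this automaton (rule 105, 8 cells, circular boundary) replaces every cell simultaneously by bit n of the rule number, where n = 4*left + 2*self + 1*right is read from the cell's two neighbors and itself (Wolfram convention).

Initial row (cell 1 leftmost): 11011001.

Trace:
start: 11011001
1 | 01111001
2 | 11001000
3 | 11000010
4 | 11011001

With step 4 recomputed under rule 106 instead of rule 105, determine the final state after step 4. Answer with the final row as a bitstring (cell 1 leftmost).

11000101

(re-executing step 4 under rule 106; state before step 4: 11000010)
4 | 11000101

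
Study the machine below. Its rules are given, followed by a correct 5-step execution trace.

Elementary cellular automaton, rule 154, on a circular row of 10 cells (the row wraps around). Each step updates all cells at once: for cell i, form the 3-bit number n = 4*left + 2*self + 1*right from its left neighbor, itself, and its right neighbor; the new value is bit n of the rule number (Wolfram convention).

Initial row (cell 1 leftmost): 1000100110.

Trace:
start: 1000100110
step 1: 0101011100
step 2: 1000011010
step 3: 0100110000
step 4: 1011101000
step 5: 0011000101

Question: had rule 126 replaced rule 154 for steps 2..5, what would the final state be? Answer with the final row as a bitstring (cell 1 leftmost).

1111111001

(re-executing steps 2..5 under rule 126; state before step 2: 0101011100)
step 2: 1111110110
step 3: 1000011111
step 4: 1100110000
step 5: 1111111001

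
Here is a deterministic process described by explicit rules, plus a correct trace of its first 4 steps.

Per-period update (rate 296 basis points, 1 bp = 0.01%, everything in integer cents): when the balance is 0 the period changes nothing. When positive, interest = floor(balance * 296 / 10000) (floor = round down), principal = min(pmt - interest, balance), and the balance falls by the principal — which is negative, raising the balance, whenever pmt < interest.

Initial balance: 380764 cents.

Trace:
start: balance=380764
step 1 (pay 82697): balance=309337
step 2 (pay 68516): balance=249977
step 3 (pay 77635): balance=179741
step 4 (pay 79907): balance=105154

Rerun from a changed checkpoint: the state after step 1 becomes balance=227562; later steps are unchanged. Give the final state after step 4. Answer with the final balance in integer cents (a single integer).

state after step 1 := balance=227562
step 2 (pay 68516): balance=165781
step 3 (pay 77635): balance=93053
step 4 (pay 79907): balance=15900

15900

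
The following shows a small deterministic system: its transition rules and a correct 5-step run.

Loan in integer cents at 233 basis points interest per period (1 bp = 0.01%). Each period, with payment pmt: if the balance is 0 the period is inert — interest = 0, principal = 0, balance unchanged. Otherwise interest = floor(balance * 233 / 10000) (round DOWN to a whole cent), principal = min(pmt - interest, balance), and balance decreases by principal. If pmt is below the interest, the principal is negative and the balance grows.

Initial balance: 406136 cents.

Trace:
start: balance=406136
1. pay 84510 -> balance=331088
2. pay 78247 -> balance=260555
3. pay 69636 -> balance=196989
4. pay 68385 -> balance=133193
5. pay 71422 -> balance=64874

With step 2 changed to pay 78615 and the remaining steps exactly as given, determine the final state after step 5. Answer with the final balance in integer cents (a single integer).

64481

(re-executing from step 2 with the substitution; state before step 2: balance=331088)
2. pay 78615 -> balance=260187
3. pay 69636 -> balance=196613
4. pay 68385 -> balance=132809
5. pay 71422 -> balance=64481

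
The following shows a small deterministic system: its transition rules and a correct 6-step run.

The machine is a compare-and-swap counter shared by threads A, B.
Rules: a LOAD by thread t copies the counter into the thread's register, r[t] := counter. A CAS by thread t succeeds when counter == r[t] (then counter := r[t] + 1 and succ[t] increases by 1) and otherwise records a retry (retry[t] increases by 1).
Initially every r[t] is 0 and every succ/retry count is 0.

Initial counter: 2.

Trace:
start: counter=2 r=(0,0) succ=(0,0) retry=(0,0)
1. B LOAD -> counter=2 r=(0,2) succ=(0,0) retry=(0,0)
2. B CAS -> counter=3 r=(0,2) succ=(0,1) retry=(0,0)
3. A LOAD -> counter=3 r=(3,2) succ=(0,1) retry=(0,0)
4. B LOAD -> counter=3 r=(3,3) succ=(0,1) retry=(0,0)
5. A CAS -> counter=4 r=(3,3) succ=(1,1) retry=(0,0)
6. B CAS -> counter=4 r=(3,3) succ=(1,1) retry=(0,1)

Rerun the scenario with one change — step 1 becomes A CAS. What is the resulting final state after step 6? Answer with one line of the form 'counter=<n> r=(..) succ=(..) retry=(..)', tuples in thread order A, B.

counter=3 r=(2,2) succ=(1,0) retry=(1,2)

(re-executing from step 1 with the substitution; state before step 1: counter=2 r=(0,0) succ=(0,0) retry=(0,0))
1. A CAS -> counter=2 r=(0,0) succ=(0,0) retry=(1,0)
2. B CAS -> counter=2 r=(0,0) succ=(0,0) retry=(1,1)
3. A LOAD -> counter=2 r=(2,0) succ=(0,0) retry=(1,1)
4. B LOAD -> counter=2 r=(2,2) succ=(0,0) retry=(1,1)
5. A CAS -> counter=3 r=(2,2) succ=(1,0) retry=(1,1)
6. B CAS -> counter=3 r=(2,2) succ=(1,0) retry=(1,2)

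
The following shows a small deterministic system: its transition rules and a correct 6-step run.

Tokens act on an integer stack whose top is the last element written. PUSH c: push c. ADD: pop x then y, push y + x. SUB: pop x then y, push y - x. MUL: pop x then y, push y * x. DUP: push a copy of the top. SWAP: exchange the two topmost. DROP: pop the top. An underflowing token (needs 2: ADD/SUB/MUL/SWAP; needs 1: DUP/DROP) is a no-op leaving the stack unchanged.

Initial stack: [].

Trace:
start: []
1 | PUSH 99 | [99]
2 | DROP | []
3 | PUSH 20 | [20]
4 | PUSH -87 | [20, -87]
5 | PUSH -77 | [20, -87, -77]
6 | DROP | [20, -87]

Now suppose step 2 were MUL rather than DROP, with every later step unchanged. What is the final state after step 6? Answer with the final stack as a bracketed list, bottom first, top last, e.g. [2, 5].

(re-executing from step 2 with the substitution; state before step 2: [99])
2 | MUL | [99]
3 | PUSH 20 | [99, 20]
4 | PUSH -87 | [99, 20, -87]
5 | PUSH -77 | [99, 20, -87, -77]
6 | DROP | [99, 20, -87]

[99, 20, -87]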